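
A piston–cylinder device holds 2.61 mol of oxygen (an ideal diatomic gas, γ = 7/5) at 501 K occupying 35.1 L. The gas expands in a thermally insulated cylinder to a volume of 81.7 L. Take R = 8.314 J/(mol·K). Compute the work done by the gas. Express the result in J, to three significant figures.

W ≈ 7790 J

Adiabatic: TV^(γ−1) = const with γ = 7/5.
T₂ = T₁ (V₁/V₂)^(γ−1) = 501 × (35.1/81.7)^0.4 = 501 × 0.7132 = 357.3 K.
W_by = nCᵥ(T₁ − T₂) = (2.61)(20.79)(501 − 357.3) = 7794 J.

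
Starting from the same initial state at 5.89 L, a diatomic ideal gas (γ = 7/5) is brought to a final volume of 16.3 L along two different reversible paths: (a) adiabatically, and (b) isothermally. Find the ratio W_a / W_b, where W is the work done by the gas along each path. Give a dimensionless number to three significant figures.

W_a / W_b ≈ 0.821

Path (a) adiabatic: W = P₁V₁(1 − (V₁/V₂)^(γ−1))/(γ−1) → W_a/(P₁V₁) = 0.8362.
Path (b) isothermal: W = P₁V₁ ln(V₂/V₁) → W_b/(P₁V₁) = 1.018.
W_a / W_b = 0.8362 / 1.018 = 0.8215.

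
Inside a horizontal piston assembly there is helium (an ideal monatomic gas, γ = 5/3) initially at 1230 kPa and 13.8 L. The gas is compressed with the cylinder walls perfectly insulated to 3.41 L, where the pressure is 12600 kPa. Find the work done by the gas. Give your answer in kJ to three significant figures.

W ≈ -39.0 kJ

Adiabatic: W = (P₁V₁ − P₂V₂)/(γ − 1) with γ = 5/3.
P₁V₁ = 16974 J, P₂V₂ = 42966 J.
W = (16974 − 42966) / 0.6667 = -38988 J.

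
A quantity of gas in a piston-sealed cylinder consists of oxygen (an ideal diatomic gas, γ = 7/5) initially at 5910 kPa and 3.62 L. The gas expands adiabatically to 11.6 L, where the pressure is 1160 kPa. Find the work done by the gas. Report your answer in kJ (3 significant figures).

Adiabatic: W = (P₁V₁ − P₂V₂)/(γ − 1) with γ = 7/5.
P₁V₁ = 21394 J, P₂V₂ = 13456 J.
W = (21394 − 13456) / 0.4 = 19846 J.

W ≈ 19.8 kJ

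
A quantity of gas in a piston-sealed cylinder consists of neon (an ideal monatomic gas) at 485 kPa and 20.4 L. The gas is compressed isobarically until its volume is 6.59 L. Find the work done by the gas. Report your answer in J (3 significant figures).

W ≈ -6700 J

Isobaric: W = P ΔV.
W = (485 kPa)(6.59 − 20.4 L) = (485)(-13.81) = -6698 J.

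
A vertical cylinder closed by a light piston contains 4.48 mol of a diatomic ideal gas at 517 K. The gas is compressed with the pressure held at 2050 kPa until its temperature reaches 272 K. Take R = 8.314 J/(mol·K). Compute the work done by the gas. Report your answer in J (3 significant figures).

W ≈ -9130 J

Isobaric: W = P ΔV = nR ΔT.
W = (4.48)(8.314)(272 − 517) = -9125 J.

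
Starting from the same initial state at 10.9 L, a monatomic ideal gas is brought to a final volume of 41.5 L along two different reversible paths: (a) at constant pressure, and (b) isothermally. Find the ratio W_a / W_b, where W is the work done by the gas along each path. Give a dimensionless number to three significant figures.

Path (a) isobaric: W = P₁(V₂ − V₁) → W_a/(P₁V₁) = 2.807.
Path (b) isothermal: W = P₁V₁ ln(V₂/V₁) → W_b/(P₁V₁) = 1.337.
W_a / W_b = 2.807 / 1.337 = 2.1.

W_a / W_b ≈ 2.10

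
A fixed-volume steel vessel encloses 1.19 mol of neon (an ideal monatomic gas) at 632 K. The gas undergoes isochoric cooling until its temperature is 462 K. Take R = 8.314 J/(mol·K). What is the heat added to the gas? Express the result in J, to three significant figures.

Q ≈ -2520 J

Constant volume ⇒ W = 0, so Q = ΔU = nCᵥΔT with Cᵥ = 3R/2 = 12.47 J/(mol·K).
ΔU = (1.19)(12.47)(462 − 632) = -2523 J.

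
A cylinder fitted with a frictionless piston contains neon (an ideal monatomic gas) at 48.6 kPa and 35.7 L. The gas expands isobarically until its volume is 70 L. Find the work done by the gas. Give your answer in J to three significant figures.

Isobaric: W = P ΔV.
W = (48.6 kPa)(70 − 35.7 L) = (48.6)(34.3) = 1667 J.

W ≈ 1670 J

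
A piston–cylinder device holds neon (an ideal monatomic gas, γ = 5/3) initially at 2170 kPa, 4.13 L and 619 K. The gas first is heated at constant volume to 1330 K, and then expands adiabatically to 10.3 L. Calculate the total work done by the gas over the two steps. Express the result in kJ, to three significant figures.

Step 1 (isochoric): W = 0 (constant volume).
After step 1: P = 4663 kPa (V unchanged).
Step 2 (adiabatic): W = (P₁V₁ − P₂V₂)/(γ−1) = (19256 − 10471)/0.667 = 13178 J.
W_total = 0 + 13178 = 13178 J.

W_total ≈ 13.2 kJ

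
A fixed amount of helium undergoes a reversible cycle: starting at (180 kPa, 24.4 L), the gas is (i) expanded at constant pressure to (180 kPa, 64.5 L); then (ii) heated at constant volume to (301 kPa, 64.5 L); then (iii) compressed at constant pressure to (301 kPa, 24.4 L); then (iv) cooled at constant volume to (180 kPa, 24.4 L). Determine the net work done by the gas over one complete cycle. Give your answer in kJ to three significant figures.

Constant-volume legs do no work.
W(i) = (180)(64.5 − 24.4) = 7218 J; W(iii) = (301)(24.4 − 64.5) = -12070 J.
W_net = 7218 − 12070 = -4852 J (the counter-clockwise enclosed area).

W_net ≈ -4.85 kJ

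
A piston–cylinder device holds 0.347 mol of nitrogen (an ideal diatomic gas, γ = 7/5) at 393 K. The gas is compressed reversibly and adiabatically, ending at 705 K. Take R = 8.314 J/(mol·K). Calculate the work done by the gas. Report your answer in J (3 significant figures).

Adiabatic ⇒ Q = 0, so W_by = −ΔU = nCᵥ(T₁ − T₂).
Cᵥ = 5R/2 = 20.79 J/(mol·K).
W = (0.347)(20.79)(393 − 705) = -2250 J.

W ≈ -2250 J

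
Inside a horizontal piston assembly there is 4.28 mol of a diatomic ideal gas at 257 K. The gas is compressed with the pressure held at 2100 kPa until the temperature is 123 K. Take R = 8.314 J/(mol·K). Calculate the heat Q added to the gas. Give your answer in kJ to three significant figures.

Isobaric: W = nRΔT = (4.28)(8.314)(-134) = -4768 J.
ΔU = nCᵥΔT with Cᵥ = 5R/2: ΔU = (4.28)(20.79)(-134) = -11921 J.
Q = ΔU + W = -11921 − 4768 = -16689 J.

Q ≈ -16.7 kJ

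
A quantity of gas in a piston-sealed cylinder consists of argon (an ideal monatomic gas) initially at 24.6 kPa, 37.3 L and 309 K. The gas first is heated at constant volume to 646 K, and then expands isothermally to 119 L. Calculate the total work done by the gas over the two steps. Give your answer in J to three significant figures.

Step 1 (isochoric): W = 0 (constant volume).
After step 1: P = 51.43 kPa (V unchanged).
Step 2 (isothermal): W = P₁V₁ ln(V₂/V₁) = (1918) ln(119/37.3) = 2225 J.
W_total = 0 + 2225 = 2225 J.

W_total ≈ 2230 J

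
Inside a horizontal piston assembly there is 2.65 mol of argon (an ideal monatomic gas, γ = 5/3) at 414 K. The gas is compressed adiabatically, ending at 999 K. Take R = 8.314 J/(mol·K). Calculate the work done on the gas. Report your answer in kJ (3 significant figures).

W ≈ 19.3 kJ

Adiabatic ⇒ Q = 0, so W_by = −ΔU = nCᵥ(T₁ − T₂).
Cᵥ = 3R/2 = 12.47 J/(mol·K).
W = (2.65)(12.47)(414 − 999) = -19333 J.
Work on gas = −W_by = 19333 J.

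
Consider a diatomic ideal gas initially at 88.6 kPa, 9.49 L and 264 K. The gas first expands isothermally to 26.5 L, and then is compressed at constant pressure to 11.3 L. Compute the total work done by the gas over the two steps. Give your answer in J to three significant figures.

Step 1 (isothermal): W = P₁V₁ ln(V₂/V₁) = (840.8) ln(26.5/9.49) = 863.4 J.
After step 1: P = 31.73 kPa, V = 26.5 L, T = 264 K.
Step 2 (isobaric): W = PΔV = (31.73 kPa)(11.3 − 26.5 L) = -482.3 J.
W_total = 863.4 − 482.3 = 381.2 J.

W_total ≈ 381 J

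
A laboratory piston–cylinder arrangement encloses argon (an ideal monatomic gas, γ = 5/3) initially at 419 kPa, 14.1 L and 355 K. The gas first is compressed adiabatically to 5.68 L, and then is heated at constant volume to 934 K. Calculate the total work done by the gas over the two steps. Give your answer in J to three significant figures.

Step 1 (adiabatic): W = (P₁V₁ − P₂V₂)/(γ−1) = (5908 − 10831)/0.667 = -7385 J.
Step 2 (isochoric): W = 0 (constant volume).
W_total = -7385 + 0 = -7385 J.

W_total ≈ -7390 J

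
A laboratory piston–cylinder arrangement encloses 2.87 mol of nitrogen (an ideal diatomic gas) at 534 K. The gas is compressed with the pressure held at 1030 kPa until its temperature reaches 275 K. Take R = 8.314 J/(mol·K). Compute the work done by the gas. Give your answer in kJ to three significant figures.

Isobaric: W = P ΔV = nR ΔT.
W = (2.87)(8.314)(275 − 534) = -6180 J.

W ≈ -6.18 kJ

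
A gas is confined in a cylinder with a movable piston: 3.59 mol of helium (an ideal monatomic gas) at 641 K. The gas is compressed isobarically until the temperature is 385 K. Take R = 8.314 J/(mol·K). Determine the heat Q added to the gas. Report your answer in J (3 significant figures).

Q ≈ -19100 J

Isobaric: W = nRΔT = (3.59)(8.314)(-256) = -7641 J.
ΔU = nCᵥΔT with Cᵥ = 3R/2: ΔU = (3.59)(12.47)(-256) = -11461 J.
Q = ΔU + W = -11461 − 7641 = -19102 J.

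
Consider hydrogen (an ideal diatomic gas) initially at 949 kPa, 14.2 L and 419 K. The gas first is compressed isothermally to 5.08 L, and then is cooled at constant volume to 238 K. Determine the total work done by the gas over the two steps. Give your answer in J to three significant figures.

Step 1 (isothermal): W = P₁V₁ ln(V₂/V₁) = (13476) ln(5.08/14.2) = -13852 J.
Step 2 (isochoric): W = 0 (constant volume).
W_total = -13852 + 0 = -13852 J.

W_total ≈ -13900 J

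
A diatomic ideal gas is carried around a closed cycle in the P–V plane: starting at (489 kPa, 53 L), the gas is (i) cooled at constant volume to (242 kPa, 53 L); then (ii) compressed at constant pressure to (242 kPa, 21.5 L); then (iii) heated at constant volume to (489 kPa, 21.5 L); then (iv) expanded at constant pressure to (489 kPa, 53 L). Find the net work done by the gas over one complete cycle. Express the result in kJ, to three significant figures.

W_net ≈ 7.78 kJ

Constant-volume legs do no work.
W(ii) = (242)(21.5 − 53) = -7623 J; W(iv) = (489)(53 − 21.5) = 15404 J.
W_net = -7623 + 15404 = 7780 J (the clockwise enclosed area).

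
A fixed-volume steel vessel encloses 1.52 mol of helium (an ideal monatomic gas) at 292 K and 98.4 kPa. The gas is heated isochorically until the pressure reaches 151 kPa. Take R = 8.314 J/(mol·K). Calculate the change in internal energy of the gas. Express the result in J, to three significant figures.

ΔU ≈ 2960 J

Constant volume ⇒ W = 0, so Q = ΔU = nCᵥΔT with Cᵥ = 3R/2 = 12.47 J/(mol·K).
At constant V, T₂/T₁ = P₂/P₁ ⇒ ΔT = T₁(P₂/P₁ − 1) = 292·(151/98.4 − 1) = 156.1 K.
ΔU = (1.52)(12.47)(156.1) = 2959 J.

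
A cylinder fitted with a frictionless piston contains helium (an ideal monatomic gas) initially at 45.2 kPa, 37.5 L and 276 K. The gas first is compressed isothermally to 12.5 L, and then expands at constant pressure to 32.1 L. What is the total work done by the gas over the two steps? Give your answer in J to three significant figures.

Step 1 (isothermal): W = P₁V₁ ln(V₂/V₁) = (1695) ln(12.5/37.5) = -1862 J.
After step 1: P = 135.6 kPa, V = 12.5 L, T = 276 K.
Step 2 (isobaric): W = PΔV = (135.6 kPa)(32.1 − 12.5 L) = 2658 J.
W_total = -1862 + 2658 = 795.6 J.

W_total ≈ 796 J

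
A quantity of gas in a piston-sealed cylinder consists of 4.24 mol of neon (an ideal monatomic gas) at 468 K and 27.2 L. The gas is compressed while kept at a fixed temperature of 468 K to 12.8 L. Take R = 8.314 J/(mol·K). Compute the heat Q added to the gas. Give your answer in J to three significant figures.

Isothermal ⇒ ΔU = 0, so Q = W = nRT ln(V₂/V₁).
Q = (4.24)(8.314)(468) ln(12.8/27.2) = 16498 × -0.7538 = -12435 J.

Q ≈ -12400 J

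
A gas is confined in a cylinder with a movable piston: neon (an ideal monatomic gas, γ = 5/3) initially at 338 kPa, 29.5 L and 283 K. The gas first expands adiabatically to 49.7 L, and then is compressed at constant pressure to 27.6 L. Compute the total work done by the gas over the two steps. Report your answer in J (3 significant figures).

Step 1 (adiabatic): W = (P₁V₁ − P₂V₂)/(γ−1) = (9971 − 7042)/0.667 = 4393 J.
After step 1: P = 141.7 kPa, V = 49.7 L, T = 199.9 K.
Step 2 (isobaric): W = PΔV = (141.7 kPa)(27.6 − 49.7 L) = -3131 J.
W_total = 4393 − 3131 = 1262 J.

W_total ≈ 1260 J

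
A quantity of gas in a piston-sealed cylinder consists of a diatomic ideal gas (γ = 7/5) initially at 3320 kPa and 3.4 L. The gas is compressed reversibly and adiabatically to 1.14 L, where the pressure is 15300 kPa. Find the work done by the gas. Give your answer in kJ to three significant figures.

Adiabatic: W = (P₁V₁ − P₂V₂)/(γ − 1) with γ = 7/5.
P₁V₁ = 11288 J, P₂V₂ = 17442 J.
W = (11288 − 17442) / 0.4 = -15385 J.

W ≈ -15.4 kJ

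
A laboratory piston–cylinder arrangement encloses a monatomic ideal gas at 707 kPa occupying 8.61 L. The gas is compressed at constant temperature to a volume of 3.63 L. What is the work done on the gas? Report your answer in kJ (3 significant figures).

Isothermal: W = nRT ln(V₂/V₁) = P₁V₁ ln(V₂/V₁).
P₁V₁ = (707 kPa)(8.61 L) = 6087 J.
W = 6087 × ln(3.63/8.61) = 6087 × -0.8637
W_by_gas = -5258 J; work on gas = −W_by = 5258 J.

W ≈ 5.26 kJ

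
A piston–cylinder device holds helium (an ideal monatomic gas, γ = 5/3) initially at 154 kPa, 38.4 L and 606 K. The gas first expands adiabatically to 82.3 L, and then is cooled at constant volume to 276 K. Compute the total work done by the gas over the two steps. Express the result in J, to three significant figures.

W_total ≈ 3530 J

Step 1 (adiabatic): W = (P₁V₁ − P₂V₂)/(γ−1) = (5914 − 3557)/0.667 = 3534 J.
Step 2 (isochoric): W = 0 (constant volume).
W_total = 3534 + 0 = 3534 J.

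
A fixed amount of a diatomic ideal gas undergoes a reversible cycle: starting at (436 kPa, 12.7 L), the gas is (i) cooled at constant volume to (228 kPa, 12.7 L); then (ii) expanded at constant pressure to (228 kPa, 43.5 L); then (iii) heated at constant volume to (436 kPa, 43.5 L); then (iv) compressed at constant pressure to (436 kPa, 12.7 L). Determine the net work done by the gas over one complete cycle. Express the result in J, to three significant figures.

W_net ≈ -6410 J

Constant-volume legs do no work.
W(ii) = (228)(43.5 − 12.7) = 7022 J; W(iv) = (436)(12.7 − 43.5) = -13429 J.
W_net = 7022 − 13429 = -6406 J (the counter-clockwise enclosed area).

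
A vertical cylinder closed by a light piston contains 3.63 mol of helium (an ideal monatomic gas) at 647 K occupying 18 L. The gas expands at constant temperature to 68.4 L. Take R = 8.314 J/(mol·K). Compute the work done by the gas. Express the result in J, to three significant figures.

Isothermal: W = nRT ln(V₂/V₁).
W = (3.63)(8.314)(647) × ln(68.4/18)
  = 19526 × 1.335
W_by_gas = 26068 J.

W ≈ 26100 J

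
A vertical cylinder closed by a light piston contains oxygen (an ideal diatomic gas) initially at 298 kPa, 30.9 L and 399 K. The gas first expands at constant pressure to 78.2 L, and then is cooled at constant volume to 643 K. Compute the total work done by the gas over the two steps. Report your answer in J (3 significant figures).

W_total ≈ 14100 J

Step 1 (isobaric): W = PΔV = (298 kPa)(78.2 − 30.9 L) = 14095 J.
Step 2 (isochoric): W = 0 (constant volume).
W_total = 14095 + 0 = 14095 J.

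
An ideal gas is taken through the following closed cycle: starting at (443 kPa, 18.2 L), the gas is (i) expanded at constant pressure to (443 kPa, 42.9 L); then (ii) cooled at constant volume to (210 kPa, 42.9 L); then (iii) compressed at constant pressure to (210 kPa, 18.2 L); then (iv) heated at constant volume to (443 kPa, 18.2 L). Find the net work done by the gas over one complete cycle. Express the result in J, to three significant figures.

W_net ≈ 5760 J

Constant-volume legs do no work.
W(i) = (443)(42.9 − 18.2) = 10942 J; W(iii) = (210)(18.2 − 42.9) = -5187 J.
W_net = 10942 − 5187 = 5755 J (the clockwise enclosed area).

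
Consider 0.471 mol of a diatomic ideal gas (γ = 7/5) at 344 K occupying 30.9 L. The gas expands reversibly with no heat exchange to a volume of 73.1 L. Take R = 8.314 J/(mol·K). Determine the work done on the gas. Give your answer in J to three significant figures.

W ≈ -981 J

Adiabatic: TV^(γ−1) = const with γ = 7/5.
T₂ = T₁ (V₁/V₂)^(γ−1) = 344 × (30.9/73.1)^0.4 = 344 × 0.7086 = 243.8 K.
W_by = nCᵥ(T₁ − T₂) = (0.471)(20.79)(344 − 243.8) = 981.3 J.
Work on gas = −W_by = -981.3 J.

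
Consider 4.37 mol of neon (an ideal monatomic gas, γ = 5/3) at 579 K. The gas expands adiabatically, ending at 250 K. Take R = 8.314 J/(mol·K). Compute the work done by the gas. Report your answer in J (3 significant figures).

Adiabatic ⇒ Q = 0, so W_by = −ΔU = nCᵥ(T₁ − T₂).
Cᵥ = 3R/2 = 12.47 J/(mol·K).
W = (4.37)(12.47)(579 − 250) = 17930 J.

W ≈ 17900 J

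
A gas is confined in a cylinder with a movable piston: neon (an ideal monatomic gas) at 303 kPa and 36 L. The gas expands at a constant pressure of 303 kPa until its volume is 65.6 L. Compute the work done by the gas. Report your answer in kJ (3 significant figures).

W ≈ 8.97 kJ

Isobaric: W = P ΔV.
W = (303 kPa)(65.6 − 36 L) = (303)(29.6) = 8969 J.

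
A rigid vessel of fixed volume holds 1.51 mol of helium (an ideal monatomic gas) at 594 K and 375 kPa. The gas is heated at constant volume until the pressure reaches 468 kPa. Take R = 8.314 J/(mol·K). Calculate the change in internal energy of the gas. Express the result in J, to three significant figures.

ΔU ≈ 2770 J

Constant volume ⇒ W = 0, so Q = ΔU = nCᵥΔT with Cᵥ = 3R/2 = 12.47 J/(mol·K).
At constant V, T₂/T₁ = P₂/P₁ ⇒ ΔT = T₁(P₂/P₁ − 1) = 594·(468/375 − 1) = 147.3 K.
ΔU = (1.51)(12.47)(147.3) = 2774 J.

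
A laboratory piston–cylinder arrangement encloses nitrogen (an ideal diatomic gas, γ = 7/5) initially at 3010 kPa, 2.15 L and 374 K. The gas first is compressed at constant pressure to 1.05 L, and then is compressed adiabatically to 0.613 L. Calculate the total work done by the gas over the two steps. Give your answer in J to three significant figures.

Step 1 (isobaric): W = PΔV = (3010 kPa)(1.05 − 2.15 L) = -3311 J.
After step 1: P = 3010 kPa, V = 1.05 L, T = 182.7 K.
Step 2 (adiabatic): W = (P₁V₁ − P₂V₂)/(γ−1) = (3160 − 3920)/0.4 = -1898 J.
W_total = -3311 − 1898 = -5209 J.

W_total ≈ -5210 J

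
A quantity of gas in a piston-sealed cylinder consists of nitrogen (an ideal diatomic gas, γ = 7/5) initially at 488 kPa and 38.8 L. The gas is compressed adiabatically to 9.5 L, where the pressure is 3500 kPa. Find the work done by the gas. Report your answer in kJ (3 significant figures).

Adiabatic: W = (P₁V₁ − P₂V₂)/(γ − 1) with γ = 7/5.
P₁V₁ = 18934 J, P₂V₂ = 33250 J.
W = (18934 − 33250) / 0.4 = -35789 J.

W ≈ -35.8 kJ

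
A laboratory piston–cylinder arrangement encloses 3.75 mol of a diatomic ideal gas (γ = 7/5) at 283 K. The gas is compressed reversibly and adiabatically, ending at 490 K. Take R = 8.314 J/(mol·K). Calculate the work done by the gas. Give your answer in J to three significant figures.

Adiabatic ⇒ Q = 0, so W_by = −ΔU = nCᵥ(T₁ − T₂).
Cᵥ = 5R/2 = 20.79 J/(mol·K).
W = (3.75)(20.79)(283 − 490) = -16134 J.

W ≈ -16100 J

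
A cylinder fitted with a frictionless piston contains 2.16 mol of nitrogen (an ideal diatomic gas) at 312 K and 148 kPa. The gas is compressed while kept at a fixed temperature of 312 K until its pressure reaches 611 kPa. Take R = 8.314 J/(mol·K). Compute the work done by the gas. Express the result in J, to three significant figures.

Isothermal process: W = nRT ln(V₂/V₁) = nRT ln(P₁/P₂).
W = (2.16)(8.314)(312) × ln(148/611)
  = 5603 × ln(0.2422) = 5603 × -1.418
W_by_gas = -7944 J.

W ≈ -7940 J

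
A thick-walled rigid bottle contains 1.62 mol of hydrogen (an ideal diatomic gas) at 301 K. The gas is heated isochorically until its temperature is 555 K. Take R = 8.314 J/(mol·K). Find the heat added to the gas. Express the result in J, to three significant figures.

Constant volume ⇒ W = 0, so Q = ΔU = nCᵥΔT with Cᵥ = 5R/2 = 20.79 J/(mol·K).
ΔU = (1.62)(20.79)(555 − 301) = 8553 J.

Q ≈ 8550 J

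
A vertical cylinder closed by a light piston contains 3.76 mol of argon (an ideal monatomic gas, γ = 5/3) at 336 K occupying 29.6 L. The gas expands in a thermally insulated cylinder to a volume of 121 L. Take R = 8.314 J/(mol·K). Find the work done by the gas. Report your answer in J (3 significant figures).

Adiabatic: TV^(γ−1) = const with γ = 5/3.
T₂ = T₁ (V₁/V₂)^(γ−1) = 336 × (29.6/121)^0.667 = 336 × 0.3911 = 131.4 K.
W_by = nCᵥ(T₁ − T₂) = (3.76)(12.47)(336 − 131.4) = 9593 J.

W ≈ 9590 J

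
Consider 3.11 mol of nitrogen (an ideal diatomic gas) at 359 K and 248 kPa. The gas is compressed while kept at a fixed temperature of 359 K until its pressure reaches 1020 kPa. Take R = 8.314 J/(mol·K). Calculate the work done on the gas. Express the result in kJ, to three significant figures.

W ≈ 13.1 kJ

Isothermal process: W = nRT ln(V₂/V₁) = nRT ln(P₁/P₂).
W = (3.11)(8.314)(359) × ln(248/1020)
  = 9282 × ln(0.2431) = 9282 × -1.414
W_by_gas = -13127 J; work on gas = −W_by = 13127 J.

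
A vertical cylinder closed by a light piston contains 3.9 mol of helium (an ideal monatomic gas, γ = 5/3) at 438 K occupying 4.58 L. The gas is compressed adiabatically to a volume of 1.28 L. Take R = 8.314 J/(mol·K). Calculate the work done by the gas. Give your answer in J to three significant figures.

Adiabatic: TV^(γ−1) = const with γ = 5/3.
T₂ = T₁ (V₁/V₂)^(γ−1) = 438 × (4.58/1.28)^0.667 = 438 × 2.339 = 1025 K.
W_by = nCᵥ(T₁ − T₂) = (3.9)(12.47)(438 − 1025) = -28533 J.

W ≈ -28500 J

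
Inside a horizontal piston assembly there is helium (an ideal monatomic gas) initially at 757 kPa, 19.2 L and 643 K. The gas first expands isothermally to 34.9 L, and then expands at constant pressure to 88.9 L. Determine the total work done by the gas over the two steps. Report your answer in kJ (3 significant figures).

Step 1 (isothermal): W = P₁V₁ ln(V₂/V₁) = (14534) ln(34.9/19.2) = 8685 J.
After step 1: P = 416.5 kPa, V = 34.9 L, T = 643 K.
Step 2 (isobaric): W = PΔV = (416.5 kPa)(88.9 − 34.9 L) = 22489 J.
W_total = 8685 + 22489 = 31174 J.

W_total ≈ 31.2 kJ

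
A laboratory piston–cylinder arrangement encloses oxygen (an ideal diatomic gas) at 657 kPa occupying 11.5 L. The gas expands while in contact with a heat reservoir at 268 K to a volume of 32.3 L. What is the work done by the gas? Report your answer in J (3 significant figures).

Isothermal: W = nRT ln(V₂/V₁) = P₁V₁ ln(V₂/V₁).
P₁V₁ = (657 kPa)(11.5 L) = 7556 J.
W = 7556 × ln(32.3/11.5) = 7556 × 1.033
W_by_gas = 7803 J.

W ≈ 7800 J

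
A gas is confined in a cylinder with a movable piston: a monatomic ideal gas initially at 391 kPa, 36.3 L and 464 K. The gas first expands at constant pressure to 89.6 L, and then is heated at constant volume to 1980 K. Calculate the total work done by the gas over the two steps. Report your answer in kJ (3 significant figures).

W_total ≈ 20.8 kJ

Step 1 (isobaric): W = PΔV = (391 kPa)(89.6 − 36.3 L) = 20840 J.
Step 2 (isochoric): W = 0 (constant volume).
W_total = 20840 + 0 = 20840 J.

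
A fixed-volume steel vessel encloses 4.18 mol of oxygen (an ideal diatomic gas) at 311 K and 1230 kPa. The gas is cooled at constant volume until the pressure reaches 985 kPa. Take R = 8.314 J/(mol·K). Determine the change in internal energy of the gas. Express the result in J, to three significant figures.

ΔU ≈ -5380 J

Constant volume ⇒ W = 0, so Q = ΔU = nCᵥΔT with Cᵥ = 5R/2 = 20.79 J/(mol·K).
At constant V, T₂/T₁ = P₂/P₁ ⇒ ΔT = T₁(P₂/P₁ − 1) = 311·(985/1230 − 1) = -61.95 K.
ΔU = (4.18)(20.79)(-61.95) = -5382 J.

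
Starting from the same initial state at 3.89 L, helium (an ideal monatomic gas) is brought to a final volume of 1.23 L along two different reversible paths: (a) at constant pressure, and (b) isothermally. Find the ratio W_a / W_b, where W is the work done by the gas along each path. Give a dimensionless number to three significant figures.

Path (a) isobaric: W = P₁(V₂ − V₁) → W_a/(P₁V₁) = -0.6838.
Path (b) isothermal: W = P₁V₁ ln(V₂/V₁) → W_b/(P₁V₁) = -1.151.
W_a / W_b = -0.6838 / -1.151 = 0.5939.

W_a / W_b ≈ 0.594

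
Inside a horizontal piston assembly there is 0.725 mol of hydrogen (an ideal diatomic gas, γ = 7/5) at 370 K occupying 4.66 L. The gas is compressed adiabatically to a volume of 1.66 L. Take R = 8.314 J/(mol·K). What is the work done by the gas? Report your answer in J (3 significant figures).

W ≈ -2850 J

Adiabatic: TV^(γ−1) = const with γ = 7/5.
T₂ = T₁ (V₁/V₂)^(γ−1) = 370 × (4.66/1.66)^0.4 = 370 × 1.511 = 559.1 K.
W_by = nCᵥ(T₁ − T₂) = (0.725)(20.79)(370 − 559.1) = -2850 J.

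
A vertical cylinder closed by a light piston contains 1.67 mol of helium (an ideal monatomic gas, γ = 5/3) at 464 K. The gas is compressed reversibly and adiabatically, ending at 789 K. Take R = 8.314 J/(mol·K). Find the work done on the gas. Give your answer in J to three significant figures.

W ≈ 6770 J

Adiabatic ⇒ Q = 0, so W_by = −ΔU = nCᵥ(T₁ − T₂).
Cᵥ = 3R/2 = 12.47 J/(mol·K).
W = (1.67)(12.47)(464 − 789) = -6769 J.
Work on gas = −W_by = 6769 J.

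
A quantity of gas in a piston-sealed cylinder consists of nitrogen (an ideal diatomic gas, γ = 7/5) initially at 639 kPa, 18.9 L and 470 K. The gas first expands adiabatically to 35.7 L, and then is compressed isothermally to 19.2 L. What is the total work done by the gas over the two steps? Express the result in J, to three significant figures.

Step 1 (adiabatic): W = (P₁V₁ − P₂V₂)/(γ−1) = (12077 − 9364)/0.4 = 6782 J.
After step 1: P = 262.3 kPa, V = 35.7 L, T = 364.4 K.
Step 2 (isothermal): W = P₁V₁ ln(V₂/V₁) = (9364) ln(19.2/35.7) = -5808 J.
W_total = 6782 − 5808 = 973.6 J.

W_total ≈ 974 J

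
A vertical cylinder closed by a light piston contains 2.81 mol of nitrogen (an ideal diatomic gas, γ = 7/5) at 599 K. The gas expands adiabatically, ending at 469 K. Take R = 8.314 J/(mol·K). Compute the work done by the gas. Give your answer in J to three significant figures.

Adiabatic ⇒ Q = 0, so W_by = −ΔU = nCᵥ(T₁ − T₂).
Cᵥ = 5R/2 = 20.79 J/(mol·K).
W = (2.81)(20.79)(599 − 469) = 7593 J.

W ≈ 7590 J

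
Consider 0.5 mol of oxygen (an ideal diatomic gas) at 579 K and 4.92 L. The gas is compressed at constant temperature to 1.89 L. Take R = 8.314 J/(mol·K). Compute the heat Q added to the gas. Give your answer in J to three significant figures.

Q ≈ -2300 J

Isothermal ⇒ ΔU = 0, so Q = W = nRT ln(V₂/V₁).
Q = (0.5)(8.314)(579) ln(1.89/4.92) = 2407 × -0.9567 = -2303 J.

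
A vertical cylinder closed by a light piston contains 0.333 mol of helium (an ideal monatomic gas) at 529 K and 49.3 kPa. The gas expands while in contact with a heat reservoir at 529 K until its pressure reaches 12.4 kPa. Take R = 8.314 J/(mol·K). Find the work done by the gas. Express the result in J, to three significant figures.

Isothermal process: W = nRT ln(V₂/V₁) = nRT ln(P₁/P₂).
W = (0.333)(8.314)(529) × ln(49.3/12.4)
  = 1465 × ln(3.976) = 1465 × 1.38
W_by_gas = 2021 J.

W ≈ 2020 J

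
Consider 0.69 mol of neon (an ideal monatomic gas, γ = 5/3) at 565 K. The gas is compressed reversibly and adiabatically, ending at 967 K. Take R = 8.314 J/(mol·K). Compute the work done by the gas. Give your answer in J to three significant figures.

Adiabatic ⇒ Q = 0, so W_by = −ΔU = nCᵥ(T₁ − T₂).
Cᵥ = 3R/2 = 12.47 J/(mol·K).
W = (0.69)(12.47)(565 − 967) = -3459 J.

W ≈ -3460 J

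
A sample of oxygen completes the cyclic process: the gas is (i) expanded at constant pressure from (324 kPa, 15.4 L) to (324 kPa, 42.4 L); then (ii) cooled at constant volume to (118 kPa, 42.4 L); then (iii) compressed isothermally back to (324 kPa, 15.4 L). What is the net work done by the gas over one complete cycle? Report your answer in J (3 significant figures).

W_net ≈ 3680 J

Leg (i): W = PΔV = (324)(42.4 − 15.4) = 8748 J.
Leg (ii): W = 0.
Leg (iii): W = PᵢVᵢ ln(V_f/Vᵢ) = (5003) ln(15.4/42.4) = -5067 J.
W_net = 8748 − 5067 = 3681 J.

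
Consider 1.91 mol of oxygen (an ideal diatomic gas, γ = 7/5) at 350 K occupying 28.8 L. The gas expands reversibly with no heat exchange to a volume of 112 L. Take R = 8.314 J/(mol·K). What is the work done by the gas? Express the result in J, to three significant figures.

Adiabatic: TV^(γ−1) = const with γ = 7/5.
T₂ = T₁ (V₁/V₂)^(γ−1) = 350 × (28.8/112)^0.4 = 350 × 0.5809 = 203.3 K.
W_by = nCᵥ(T₁ − T₂) = (1.91)(20.79)(350 − 203.3) = 5824 J.

W ≈ 5820 J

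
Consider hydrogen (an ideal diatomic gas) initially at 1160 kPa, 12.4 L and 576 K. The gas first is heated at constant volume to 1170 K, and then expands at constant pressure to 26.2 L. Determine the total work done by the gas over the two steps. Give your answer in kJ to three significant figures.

Step 1 (isochoric): W = 0 (constant volume).
After step 1: P = 2356 kPa (V unchanged).
Step 2 (isobaric): W = PΔV = (2356 kPa)(26.2 − 12.4 L) = 32516 J.
W_total = 0 + 32516 = 32516 J.

W_total ≈ 32.5 kJ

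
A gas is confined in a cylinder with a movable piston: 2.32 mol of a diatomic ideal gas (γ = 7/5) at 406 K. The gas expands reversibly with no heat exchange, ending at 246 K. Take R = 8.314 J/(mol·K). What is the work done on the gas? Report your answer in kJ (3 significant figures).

W ≈ -7.72 kJ

Adiabatic ⇒ Q = 0, so W_by = −ΔU = nCᵥ(T₁ − T₂).
Cᵥ = 5R/2 = 20.79 J/(mol·K).
W = (2.32)(20.79)(406 − 246) = 7715 J.
Work on gas = −W_by = -7715 J.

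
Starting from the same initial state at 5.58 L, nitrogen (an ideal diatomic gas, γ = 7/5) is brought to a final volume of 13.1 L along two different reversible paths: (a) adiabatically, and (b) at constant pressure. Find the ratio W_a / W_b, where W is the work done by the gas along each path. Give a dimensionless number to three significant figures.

Path (a) adiabatic: W = P₁V₁(1 − (V₁/V₂)^(γ−1))/(γ−1) → W_a/(P₁V₁) = 0.723.
Path (b) isobaric: W = P₁(V₂ − V₁) → W_b/(P₁V₁) = 1.348.
W_a / W_b = 0.723 / 1.348 = 0.5365.

W_a / W_b ≈ 0.536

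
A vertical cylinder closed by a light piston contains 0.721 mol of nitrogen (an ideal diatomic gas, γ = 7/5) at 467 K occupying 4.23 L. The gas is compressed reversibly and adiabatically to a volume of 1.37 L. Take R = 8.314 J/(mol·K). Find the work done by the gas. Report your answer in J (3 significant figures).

W ≈ -3990 J

Adiabatic: TV^(γ−1) = const with γ = 7/5.
T₂ = T₁ (V₁/V₂)^(γ−1) = 467 × (4.23/1.37)^0.4 = 467 × 1.57 = 733.1 K.
W_by = nCᵥ(T₁ − T₂) = (0.721)(20.79)(467 − 733.1) = -3988 J.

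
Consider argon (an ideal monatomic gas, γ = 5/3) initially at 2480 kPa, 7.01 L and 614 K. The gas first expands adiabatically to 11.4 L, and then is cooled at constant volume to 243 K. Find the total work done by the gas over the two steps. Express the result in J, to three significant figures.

W_total ≈ 7220 J

Step 1 (adiabatic): W = (P₁V₁ − P₂V₂)/(γ−1) = (17385 − 12571)/0.667 = 7220 J.
Step 2 (isochoric): W = 0 (constant volume).
W_total = 7220 + 0 = 7220 J.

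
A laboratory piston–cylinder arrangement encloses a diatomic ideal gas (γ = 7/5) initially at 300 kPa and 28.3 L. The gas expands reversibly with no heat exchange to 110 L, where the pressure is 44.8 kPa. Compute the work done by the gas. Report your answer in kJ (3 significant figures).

Adiabatic: W = (P₁V₁ − P₂V₂)/(γ − 1) with γ = 7/5.
P₁V₁ = 8490 J, P₂V₂ = 4928 J.
W = (8490 − 4928) / 0.4 = 8905 J.

W ≈ 8.91 kJ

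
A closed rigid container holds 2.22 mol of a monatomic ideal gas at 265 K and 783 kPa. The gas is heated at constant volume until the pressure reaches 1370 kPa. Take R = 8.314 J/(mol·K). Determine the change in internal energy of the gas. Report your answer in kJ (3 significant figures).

ΔU ≈ 5.50 kJ

Constant volume ⇒ W = 0, so Q = ΔU = nCᵥΔT with Cᵥ = 3R/2 = 12.47 J/(mol·K).
At constant V, T₂/T₁ = P₂/P₁ ⇒ ΔT = T₁(P₂/P₁ − 1) = 265·(1370/783 − 1) = 198.7 K.
ΔU = (2.22)(12.47)(198.7) = 5500 J.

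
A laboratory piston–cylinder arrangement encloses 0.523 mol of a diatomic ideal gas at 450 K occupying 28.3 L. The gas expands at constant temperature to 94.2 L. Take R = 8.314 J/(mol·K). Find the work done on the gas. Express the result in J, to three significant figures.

W ≈ -2350 J

Isothermal: W = nRT ln(V₂/V₁).
W = (0.523)(8.314)(450) × ln(94.2/28.3)
  = 1957 × 1.203
W_by_gas = 2353 J; work on gas = −W_by = -2353 J.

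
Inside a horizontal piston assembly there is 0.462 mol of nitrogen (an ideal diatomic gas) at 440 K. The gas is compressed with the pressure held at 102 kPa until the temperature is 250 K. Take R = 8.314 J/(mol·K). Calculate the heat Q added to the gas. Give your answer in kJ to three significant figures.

Q ≈ -2.55 kJ

Isobaric: W = nRΔT = (0.462)(8.314)(-190) = -729.8 J.
ΔU = nCᵥΔT with Cᵥ = 5R/2: ΔU = (0.462)(20.79)(-190) = -1825 J.
Q = ΔU + W = -1825 − 729.8 = -2554 J.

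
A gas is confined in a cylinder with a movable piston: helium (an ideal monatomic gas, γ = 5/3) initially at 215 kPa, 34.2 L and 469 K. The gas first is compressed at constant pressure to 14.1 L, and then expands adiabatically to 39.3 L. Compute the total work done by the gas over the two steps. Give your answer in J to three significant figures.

Step 1 (isobaric): W = PΔV = (215 kPa)(14.1 − 34.2 L) = -4322 J.
After step 1: P = 215 kPa, V = 14.1 L, T = 193.4 K.
Step 2 (adiabatic): W = (P₁V₁ − P₂V₂)/(γ−1) = (3032 − 1531)/0.667 = 2251 J.
W_total = -4322 + 2251 = -2070 J.

W_total ≈ -2070 J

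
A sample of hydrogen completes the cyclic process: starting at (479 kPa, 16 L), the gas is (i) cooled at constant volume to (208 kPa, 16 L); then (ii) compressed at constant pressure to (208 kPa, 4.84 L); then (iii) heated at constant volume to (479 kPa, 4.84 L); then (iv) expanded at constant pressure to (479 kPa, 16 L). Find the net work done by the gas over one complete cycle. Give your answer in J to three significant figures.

Constant-volume legs do no work.
W(ii) = (208)(4.84 − 16) = -2321 J; W(iv) = (479)(16 − 4.84) = 5346 J.
W_net = -2321 + 5346 = 3024 J (the clockwise enclosed area).

W_net ≈ 3020 J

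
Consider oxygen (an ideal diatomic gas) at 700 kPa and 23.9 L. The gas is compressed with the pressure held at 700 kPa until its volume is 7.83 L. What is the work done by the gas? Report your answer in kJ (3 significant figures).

Isobaric: W = P ΔV.
W = (700 kPa)(7.83 − 23.9 L) = (700)(-16.07) = -11249 J.

W ≈ -11.2 kJ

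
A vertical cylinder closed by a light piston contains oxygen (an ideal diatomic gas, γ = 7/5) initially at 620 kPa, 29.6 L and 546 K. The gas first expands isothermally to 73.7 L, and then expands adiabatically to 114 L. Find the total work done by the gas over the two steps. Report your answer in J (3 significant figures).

Step 1 (isothermal): W = P₁V₁ ln(V₂/V₁) = (18352) ln(73.7/29.6) = 16741 J.
After step 1: P = 249 kPa, V = 73.7 L, T = 546 K.
Step 2 (adiabatic): W = (P₁V₁ − P₂V₂)/(γ−1) = (18352 − 15414)/0.4 = 7346 J.
W_total = 16741 + 7346 = 24087 J.

W_total ≈ 24100 J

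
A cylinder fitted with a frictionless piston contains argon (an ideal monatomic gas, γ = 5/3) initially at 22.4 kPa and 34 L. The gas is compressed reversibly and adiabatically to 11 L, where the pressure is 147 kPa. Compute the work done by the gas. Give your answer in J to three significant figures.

W ≈ -1280 J

Adiabatic: W = (P₁V₁ − P₂V₂)/(γ − 1) with γ = 5/3.
P₁V₁ = 761.6 J, P₂V₂ = 1617 J.
W = (761.6 − 1617) / 0.6667 = -1283 J.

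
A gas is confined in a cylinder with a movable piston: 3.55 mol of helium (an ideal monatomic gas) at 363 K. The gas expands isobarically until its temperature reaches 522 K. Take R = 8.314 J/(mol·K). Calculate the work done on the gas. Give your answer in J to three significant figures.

Isobaric: W = P ΔV = nR ΔT.
W = (3.55)(8.314)(522 − 363) = 4693 J.
Work on gas = −W_by = -4693 J.

W ≈ -4690 J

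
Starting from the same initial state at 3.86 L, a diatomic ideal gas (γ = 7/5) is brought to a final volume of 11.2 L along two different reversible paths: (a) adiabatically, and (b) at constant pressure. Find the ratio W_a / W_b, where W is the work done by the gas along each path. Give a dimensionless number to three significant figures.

W_a / W_b ≈ 0.456

Path (a) adiabatic: W = P₁V₁(1 − (V₁/V₂)^(γ−1))/(γ−1) → W_a/(P₁V₁) = 0.8674.
Path (b) isobaric: W = P₁(V₂ − V₁) → W_b/(P₁V₁) = 1.902.
W_a / W_b = 0.8674 / 1.902 = 0.4561.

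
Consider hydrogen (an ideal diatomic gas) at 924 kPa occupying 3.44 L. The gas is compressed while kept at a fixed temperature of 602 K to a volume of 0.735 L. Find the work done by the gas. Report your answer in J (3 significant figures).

W ≈ -4910 J

Isothermal: W = nRT ln(V₂/V₁) = P₁V₁ ln(V₂/V₁).
P₁V₁ = (924 kPa)(3.44 L) = 3179 J.
W = 3179 × ln(0.735/3.44) = 3179 × -1.543
W_by_gas = -4906 J.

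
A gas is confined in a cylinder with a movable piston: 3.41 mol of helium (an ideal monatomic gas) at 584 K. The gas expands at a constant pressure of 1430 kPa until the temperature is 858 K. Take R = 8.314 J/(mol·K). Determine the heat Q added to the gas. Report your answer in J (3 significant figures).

Q ≈ 19400 J

Isobaric: W = nRΔT = (3.41)(8.314)(274) = 7768 J.
ΔU = nCᵥΔT with Cᵥ = 3R/2: ΔU = (3.41)(12.47)(274) = 11652 J.
Q = ΔU + W = 11652 + 7768 = 19420 J.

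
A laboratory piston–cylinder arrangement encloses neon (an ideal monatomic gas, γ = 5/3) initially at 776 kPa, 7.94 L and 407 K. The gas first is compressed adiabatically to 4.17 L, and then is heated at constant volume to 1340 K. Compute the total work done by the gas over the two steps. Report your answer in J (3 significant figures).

W_total ≈ -4960 J

Step 1 (adiabatic): W = (P₁V₁ − P₂V₂)/(γ−1) = (6161 − 9465)/0.667 = -4956 J.
Step 2 (isochoric): W = 0 (constant volume).
W_total = -4956 + 0 = -4956 J.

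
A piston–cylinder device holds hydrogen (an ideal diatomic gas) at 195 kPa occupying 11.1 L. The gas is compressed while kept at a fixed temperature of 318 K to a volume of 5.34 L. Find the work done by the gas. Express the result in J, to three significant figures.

W ≈ -1580 J

Isothermal: W = nRT ln(V₂/V₁) = P₁V₁ ln(V₂/V₁).
P₁V₁ = (195 kPa)(11.1 L) = 2164 J.
W = 2164 × ln(5.34/11.1) = 2164 × -0.7317
W_by_gas = -1584 J.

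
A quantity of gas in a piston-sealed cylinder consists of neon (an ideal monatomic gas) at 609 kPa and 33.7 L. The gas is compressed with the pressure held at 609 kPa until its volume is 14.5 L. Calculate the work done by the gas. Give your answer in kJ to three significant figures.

W ≈ -11.7 kJ

Isobaric: W = P ΔV.
W = (609 kPa)(14.5 − 33.7 L) = (609)(-19.2) = -11693 J.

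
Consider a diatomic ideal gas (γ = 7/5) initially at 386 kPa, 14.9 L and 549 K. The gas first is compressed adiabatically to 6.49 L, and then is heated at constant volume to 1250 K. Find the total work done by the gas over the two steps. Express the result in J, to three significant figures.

W_total ≈ -5670 J

Step 1 (adiabatic): W = (P₁V₁ − P₂V₂)/(γ−1) = (5751 − 8020)/0.4 = -5670 J.
Step 2 (isochoric): W = 0 (constant volume).
W_total = -5670 + 0 = -5670 J.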